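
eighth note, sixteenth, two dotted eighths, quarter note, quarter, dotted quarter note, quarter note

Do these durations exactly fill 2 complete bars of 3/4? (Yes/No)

No

One bar of 3/4 = 12 sixteenth notes, so 2 bars = 24.
Working in sixteenth notes: eighth note = 2; sixteenth = 1; dotted eighth = 3; dotted eighth = 3; quarter note = 4; quarter = 4; dotted quarter note = 6; quarter note = 4.
Total: 2 + 1 + 3 + 3 + 4 + 4 + 6 + 4 = 27.
27 exceeds 24, so the answer is No.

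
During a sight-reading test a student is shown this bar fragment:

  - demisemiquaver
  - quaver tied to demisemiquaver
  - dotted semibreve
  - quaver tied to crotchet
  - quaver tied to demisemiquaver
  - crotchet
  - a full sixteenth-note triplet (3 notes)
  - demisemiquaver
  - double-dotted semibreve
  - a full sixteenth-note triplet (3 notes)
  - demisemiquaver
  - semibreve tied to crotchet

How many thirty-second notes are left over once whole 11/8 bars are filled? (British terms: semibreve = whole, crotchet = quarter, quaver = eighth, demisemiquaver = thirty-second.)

9

One bar of 11/8 = 44 thirty-second notes.
Express everything in thirty-second notes: demisemiquaver = 1; quaver tied to demisemiquaver (quaver + demisemiquaver) = 5; dotted semibreve = 48; quaver tied to crotchet (quaver + crotchet) = 12; quaver tied to demisemiquaver (quaver + demisemiquaver) = 5; crotchet = 8; a full sixteenth-note triplet (3 notes) (three triplet sixteenths span one eighth) = 4; demisemiquaver = 1; double-dotted semibreve = 56; a full sixteenth-note triplet (3 notes) (three triplet sixteenths span one eighth) = 4; demisemiquaver = 1; semibreve tied to crotchet (semibreve + crotchet) = 40.
Altogether 1 + 5 + 48 + 12 + 5 + 8 + 4 + 1 + 56 + 4 + 1 + 40 = 185.
185 ÷ 44 = 4 complete bars with 9 thirty-second notes remaining.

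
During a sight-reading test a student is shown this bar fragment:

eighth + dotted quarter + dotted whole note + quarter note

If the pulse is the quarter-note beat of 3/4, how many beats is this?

9

One quarter-note beat = 2 eighth notes.
Express everything in eighth notes: eighth = 1; dotted quarter = 3; dotted whole note = 12; quarter note = 2.
Total: 1 + 3 + 12 + 2 = 18.
18 ÷ 2 = 9 beats.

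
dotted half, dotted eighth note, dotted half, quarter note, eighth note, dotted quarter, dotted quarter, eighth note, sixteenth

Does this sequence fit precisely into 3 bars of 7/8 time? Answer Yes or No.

One bar of 7/8 = 14 sixteenth notes, so 3 bars = 42.
Convert each value to sixteenth notes: dotted half = 12; dotted eighth note = 3; dotted half = 12; quarter note = 4; eighth note = 2; dotted quarter = 6; dotted quarter = 6; eighth note = 2; sixteenth = 1.
Altogether 12 + 3 + 12 + 4 + 2 + 6 + 6 + 2 + 1 = 48.
48 exceeds 42, so the answer is No.

No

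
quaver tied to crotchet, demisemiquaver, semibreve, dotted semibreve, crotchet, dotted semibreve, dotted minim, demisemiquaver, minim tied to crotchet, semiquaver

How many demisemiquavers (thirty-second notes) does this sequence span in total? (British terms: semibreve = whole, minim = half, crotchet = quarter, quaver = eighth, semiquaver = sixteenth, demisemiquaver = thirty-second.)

Each duration in thirty-second notes: quaver tied to crotchet (quaver + crotchet) = 12; demisemiquaver = 1; semibreve = 32; dotted semibreve = 48; crotchet = 8; dotted semibreve = 48; dotted minim = 24; demisemiquaver = 1; minim tied to crotchet (minim + crotchet) = 24; semiquaver = 2.
Total: 12 + 1 + 32 + 48 + 8 + 48 + 24 + 1 + 24 + 2 = 200 thirty-second notes.

200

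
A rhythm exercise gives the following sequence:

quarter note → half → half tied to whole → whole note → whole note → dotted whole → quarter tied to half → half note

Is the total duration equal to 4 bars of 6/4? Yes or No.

No

One bar of 6/4 = 6 quarter notes, so 4 bars = 24.
Each duration in quarter notes: quarter note = 1; half = 2; half tied to whole (half + whole) = 6; whole note = 4; whole note = 4; dotted whole = 6; quarter tied to half (quarter + half) = 3; half note = 2.
Sum: 1 + 2 + 6 + 4 + 4 + 6 + 3 + 2 = 28.
28 exceeds 24, so the answer is No.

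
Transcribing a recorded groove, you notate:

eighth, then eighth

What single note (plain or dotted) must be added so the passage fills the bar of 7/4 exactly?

dotted whole note

The bar of 7/4 = 14 eighth notes.
In eighth notes: eighth = 1; eighth = 1.
Altogether 1 + 1 = 2.
Remaining: 14 − 2 = 12 eighth notes, which is a dotted whole note.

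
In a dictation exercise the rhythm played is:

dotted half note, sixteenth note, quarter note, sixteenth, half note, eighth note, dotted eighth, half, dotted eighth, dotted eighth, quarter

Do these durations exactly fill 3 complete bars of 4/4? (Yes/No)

One bar of 4/4 = 16 sixteenth notes, so 3 bars = 48.
Convert each value to sixteenth notes: dotted half note = 12; sixteenth note = 1; quarter note = 4; sixteenth = 1; half note = 8; eighth note = 2; dotted eighth = 3; half = 8; dotted eighth = 3; dotted eighth = 3; quarter = 4.
Total: 12 + 1 + 4 + 1 + 8 + 2 + 3 + 8 + 3 + 3 + 4 = 49.
49 exceeds 48, so the answer is No.

No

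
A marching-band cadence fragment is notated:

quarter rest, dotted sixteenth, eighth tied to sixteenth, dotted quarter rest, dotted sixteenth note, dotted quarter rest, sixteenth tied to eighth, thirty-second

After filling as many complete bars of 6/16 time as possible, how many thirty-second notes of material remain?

One bar of 6/16 = 12 thirty-second notes.
Convert each value to thirty-second notes: quarter rest = 8; dotted sixteenth = 3; eighth tied to sixteenth (eighth + sixteenth) = 6; dotted quarter rest = 12; dotted sixteenth note = 3; dotted quarter rest = 12; sixteenth tied to eighth (sixteenth + eighth) = 6; thirty-second = 1.
Adding: 8 + 3 + 6 + 12 + 3 + 12 + 6 + 1 = 51.
51 ÷ 12 = 4 complete bars with 3 thirty-second notes remaining.

3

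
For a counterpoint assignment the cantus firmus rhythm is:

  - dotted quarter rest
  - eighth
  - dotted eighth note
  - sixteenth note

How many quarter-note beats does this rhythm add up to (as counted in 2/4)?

One quarter-note beat = 4 sixteenth notes.
Convert each value to sixteenth notes: dotted quarter rest = 6; eighth = 2; dotted eighth note = 3; sixteenth note = 1.
Altogether 6 + 2 + 3 + 1 = 12.
12 ÷ 4 = 3 beats.

3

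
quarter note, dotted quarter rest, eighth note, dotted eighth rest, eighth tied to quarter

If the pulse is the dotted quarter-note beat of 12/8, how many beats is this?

One dotted quarter-note beat = 6 sixteenth notes.
In sixteenth notes: quarter note = 4; dotted quarter rest = 6; eighth note = 2; dotted eighth rest = 3; eighth tied to quarter (eighth + quarter) = 6.
Sum: 4 + 6 + 2 + 3 + 6 = 21.
21 ÷ 6 = 3.5 beats.

3.5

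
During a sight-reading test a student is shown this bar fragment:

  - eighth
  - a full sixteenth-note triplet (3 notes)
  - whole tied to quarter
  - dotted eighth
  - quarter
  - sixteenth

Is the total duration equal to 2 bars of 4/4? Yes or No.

Yes

One bar of 4/4 = 16 sixteenth notes, so 2 bars = 32.
Each duration in sixteenth notes: eighth = 2; a full sixteenth-note triplet (3 notes) (three triplet sixteenths span one eighth) = 2; whole tied to quarter (whole + quarter) = 20; dotted eighth = 3; quarter = 4; sixteenth = 1.
Adding: 2 + 2 + 20 + 3 + 4 + 1 = 32.
32 equals 32, so the answer is Yes.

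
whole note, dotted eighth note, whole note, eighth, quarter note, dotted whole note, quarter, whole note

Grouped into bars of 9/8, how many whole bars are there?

One bar of 9/8 = 18 sixteenth notes.
In sixteenth notes: whole note = 16; dotted eighth note = 3; whole note = 16; eighth = 2; quarter note = 4; dotted whole note = 24; quarter = 4; whole note = 16.
Adding: 16 + 3 + 16 + 2 + 4 + 24 + 4 + 16 = 85.
85 ÷ 18 = 4 complete bars with 13 left over.

4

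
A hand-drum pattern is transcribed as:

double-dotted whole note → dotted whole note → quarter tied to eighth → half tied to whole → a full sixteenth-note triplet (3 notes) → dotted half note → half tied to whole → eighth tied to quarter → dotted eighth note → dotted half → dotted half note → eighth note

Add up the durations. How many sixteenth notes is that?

Express everything in sixteenth notes: double-dotted whole note = 28; dotted whole note = 24; quarter tied to eighth (quarter + eighth) = 6; half tied to whole (half + whole) = 24; a full sixteenth-note triplet (3 notes) (three triplet sixteenths span one eighth) = 2; dotted half note = 12; half tied to whole (half + whole) = 24; eighth tied to quarter (eighth + quarter) = 6; dotted eighth note = 3; dotted half = 12; dotted half note = 12; eighth note = 2.
Adding: 28 + 24 + 6 + 24 + 2 + 12 + 24 + 6 + 3 + 12 + 12 + 2 = 155 sixteenth notes.

155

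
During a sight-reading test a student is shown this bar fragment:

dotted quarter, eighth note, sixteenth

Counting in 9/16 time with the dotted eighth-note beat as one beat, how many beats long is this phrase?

One dotted eighth-note beat = 3 sixteenth notes.
Express everything in sixteenth notes: dotted quarter = 6; eighth note = 2; sixteenth = 1.
Altogether 6 + 2 + 1 = 9.
9 ÷ 3 = 3 beats.

3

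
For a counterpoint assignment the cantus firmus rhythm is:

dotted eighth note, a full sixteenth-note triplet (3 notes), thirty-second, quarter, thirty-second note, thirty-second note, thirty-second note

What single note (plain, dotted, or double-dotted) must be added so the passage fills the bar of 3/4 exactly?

The bar of 3/4 = 24 thirty-second notes.
Working in thirty-second notes: dotted eighth note = 6; a full sixteenth-note triplet (3 notes) (three triplet sixteenths span one eighth) = 4; thirty-second = 1; quarter = 8; thirty-second note = 1; thirty-second note = 1; thirty-second note = 1.
Sum: 6 + 4 + 1 + 8 + 1 + 1 + 1 = 22.
Remaining: 24 − 22 = 2 thirty-second notes, which is a sixteenth note.

sixteenth note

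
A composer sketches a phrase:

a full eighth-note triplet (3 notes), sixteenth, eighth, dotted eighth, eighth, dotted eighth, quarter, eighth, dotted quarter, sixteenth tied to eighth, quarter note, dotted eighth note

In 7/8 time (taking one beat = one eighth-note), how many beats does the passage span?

One eighth-note beat = 2 sixteenth notes.
In sixteenth notes: a full eighth-note triplet (3 notes) (three triplet eighths span one quarter) = 4; sixteenth = 1; eighth = 2; dotted eighth = 3; eighth = 2; dotted eighth = 3; quarter = 4; eighth = 2; dotted quarter = 6; sixteenth tied to eighth (sixteenth + eighth) = 3; quarter note = 4; dotted eighth note = 3.
Sum: 4 + 1 + 2 + 3 + 2 + 3 + 4 + 2 + 6 + 3 + 4 + 3 = 37.
37 ÷ 2 = 18.5 beats.

18.5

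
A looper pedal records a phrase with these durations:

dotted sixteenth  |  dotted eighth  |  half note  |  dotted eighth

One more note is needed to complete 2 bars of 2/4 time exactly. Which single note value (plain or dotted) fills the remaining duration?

thirty-second note

2 bars of 2/4 = 32 thirty-second notes.
Convert each value to thirty-second notes: dotted sixteenth = 3; dotted eighth = 6; half note = 16; dotted eighth = 6.
Adding: 3 + 6 + 16 + 6 = 31.
Remaining: 32 − 31 = 1 thirty-second note, which is a thirty-second note.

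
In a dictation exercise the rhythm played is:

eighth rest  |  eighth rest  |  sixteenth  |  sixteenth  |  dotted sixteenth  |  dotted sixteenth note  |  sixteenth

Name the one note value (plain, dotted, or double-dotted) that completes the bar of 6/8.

eighth note

The bar of 6/8 = 24 thirty-second notes.
Express everything in thirty-second notes: eighth rest = 4; eighth rest = 4; sixteenth = 2; sixteenth = 2; dotted sixteenth = 3; dotted sixteenth note = 3; sixteenth = 2.
Sum: 4 + 4 + 2 + 2 + 3 + 3 + 2 = 20.
Remaining: 24 − 20 = 4 thirty-second notes, which is a eighth note.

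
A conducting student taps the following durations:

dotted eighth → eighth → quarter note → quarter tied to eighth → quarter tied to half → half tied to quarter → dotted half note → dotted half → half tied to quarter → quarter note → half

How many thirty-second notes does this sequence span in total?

174

In thirty-second notes: dotted eighth = 6; eighth = 4; quarter note = 8; quarter tied to eighth (quarter + eighth) = 12; quarter tied to half (quarter + half) = 24; half tied to quarter (half + quarter) = 24; dotted half note = 24; dotted half = 24; half tied to quarter (half + quarter) = 24; quarter note = 8; half = 16.
Sum: 6 + 4 + 8 + 12 + 24 + 24 + 24 + 24 + 24 + 8 + 16 = 174 thirty-second notes.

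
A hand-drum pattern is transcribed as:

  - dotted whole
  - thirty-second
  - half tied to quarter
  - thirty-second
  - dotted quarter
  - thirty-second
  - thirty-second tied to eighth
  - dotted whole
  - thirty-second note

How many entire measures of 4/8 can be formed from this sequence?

8

One bar of 4/8 = 16 thirty-second notes.
In thirty-second notes: dotted whole = 48; thirty-second = 1; half tied to quarter (half + quarter) = 24; thirty-second = 1; dotted quarter = 12; thirty-second = 1; thirty-second tied to eighth (thirty-second + eighth) = 5; dotted whole = 48; thirty-second note = 1.
Sum: 48 + 1 + 24 + 1 + 12 + 1 + 5 + 48 + 1 = 141.
141 ÷ 16 = 8 complete bars with 13 left over.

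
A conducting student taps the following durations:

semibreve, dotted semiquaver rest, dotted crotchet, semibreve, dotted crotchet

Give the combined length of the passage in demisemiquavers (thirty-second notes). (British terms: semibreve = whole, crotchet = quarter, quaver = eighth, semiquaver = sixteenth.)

In thirty-second notes: semibreve = 32; dotted semiquaver rest = 3; dotted crotchet = 12; semibreve = 32; dotted crotchet = 12.
Total: 32 + 3 + 12 + 32 + 12 = 91 thirty-second notes.

91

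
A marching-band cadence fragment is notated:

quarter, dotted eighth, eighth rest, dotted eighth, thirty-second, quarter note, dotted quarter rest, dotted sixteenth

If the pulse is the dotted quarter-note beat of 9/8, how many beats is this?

One dotted quarter-note beat = 12 thirty-second notes.
In thirty-second notes: quarter = 8; dotted eighth = 6; eighth rest = 4; dotted eighth = 6; thirty-second = 1; quarter note = 8; dotted quarter rest = 12; dotted sixteenth = 3.
Sum: 8 + 6 + 4 + 6 + 1 + 8 + 12 + 3 = 48.
48 ÷ 12 = 4 beats.

4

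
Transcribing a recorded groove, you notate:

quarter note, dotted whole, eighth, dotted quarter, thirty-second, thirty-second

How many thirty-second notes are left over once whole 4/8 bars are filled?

One bar of 4/8 = 16 thirty-second notes.
Convert each value to thirty-second notes: quarter note = 8; dotted whole = 48; eighth = 4; dotted quarter = 12; thirty-second = 1; thirty-second = 1.
Altogether 8 + 48 + 4 + 12 + 1 + 1 = 74.
74 ÷ 16 = 4 complete bars with 10 thirty-second notes remaining.

10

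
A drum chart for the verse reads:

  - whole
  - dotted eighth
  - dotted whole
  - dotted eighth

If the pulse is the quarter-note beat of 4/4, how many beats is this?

11.5

One quarter-note beat = 4 sixteenth notes.
Express everything in sixteenth notes: whole = 16; dotted eighth = 3; dotted whole = 24; dotted eighth = 3.
Sum: 16 + 3 + 24 + 3 = 46.
46 ÷ 4 = 11.5 beats.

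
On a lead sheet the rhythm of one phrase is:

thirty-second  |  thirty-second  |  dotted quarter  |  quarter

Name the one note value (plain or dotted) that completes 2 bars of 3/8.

2 bars of 3/8 = 24 thirty-second notes.
Each duration in thirty-second notes: thirty-second = 1; thirty-second = 1; dotted quarter = 12; quarter = 8.
Adding: 1 + 1 + 12 + 8 = 22.
Remaining: 24 − 22 = 2 thirty-second notes, which is a sixteenth note.

sixteenth note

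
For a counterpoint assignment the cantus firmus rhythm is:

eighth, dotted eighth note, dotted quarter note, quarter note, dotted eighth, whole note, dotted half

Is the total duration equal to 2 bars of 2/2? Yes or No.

One bar of 2/2 = 16 sixteenth notes, so 2 bars = 32.
Express everything in sixteenth notes: eighth = 2; dotted eighth note = 3; dotted quarter note = 6; quarter note = 4; dotted eighth = 3; whole note = 16; dotted half = 12.
Total: 2 + 3 + 6 + 4 + 3 + 16 + 12 = 46.
46 exceeds 32, so the answer is No.

No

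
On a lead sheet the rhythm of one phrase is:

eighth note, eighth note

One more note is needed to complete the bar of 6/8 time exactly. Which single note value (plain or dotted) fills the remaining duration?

half note

The bar of 6/8 = 6 eighth notes.
Convert each value to eighth notes: eighth note = 1; eighth note = 1.
Altogether 1 + 1 = 2.
Remaining: 6 − 2 = 4 eighth notes, which is a half note.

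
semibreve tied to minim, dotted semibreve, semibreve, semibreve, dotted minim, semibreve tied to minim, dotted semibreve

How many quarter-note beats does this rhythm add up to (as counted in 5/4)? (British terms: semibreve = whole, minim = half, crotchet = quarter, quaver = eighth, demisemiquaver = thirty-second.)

One quarter-note beat = 2 eighth notes.
Working in eighth notes: semibreve tied to minim (semibreve + minim) = 12; dotted semibreve = 12; semibreve = 8; semibreve = 8; dotted minim = 6; semibreve tied to minim (semibreve + minim) = 12; dotted semibreve = 12.
Altogether 12 + 12 + 8 + 8 + 6 + 12 + 12 = 70.
70 ÷ 2 = 35 beats.

35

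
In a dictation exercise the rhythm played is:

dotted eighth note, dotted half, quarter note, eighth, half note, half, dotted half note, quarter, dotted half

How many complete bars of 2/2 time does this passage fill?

4

One bar of 2/2 = 16 sixteenth notes.
Each duration in sixteenth notes: dotted eighth note = 3; dotted half = 12; quarter note = 4; eighth = 2; half note = 8; half = 8; dotted half note = 12; quarter = 4; dotted half = 12.
Sum: 3 + 12 + 4 + 2 + 8 + 8 + 12 + 4 + 12 = 65.
65 ÷ 16 = 4 complete bars with 1 left over.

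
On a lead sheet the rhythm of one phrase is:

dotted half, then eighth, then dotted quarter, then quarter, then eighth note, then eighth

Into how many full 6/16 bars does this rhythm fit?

4

One bar of 6/16 = 3 eighth notes.
Express everything in eighth notes: dotted half = 6; eighth = 1; dotted quarter = 3; quarter = 2; eighth note = 1; eighth = 1.
Altogether 6 + 1 + 3 + 2 + 1 + 1 = 14.
14 ÷ 3 = 4 complete bars with 2 left over.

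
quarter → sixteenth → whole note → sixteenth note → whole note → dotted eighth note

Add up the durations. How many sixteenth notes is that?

Express everything in sixteenth notes: quarter = 4; sixteenth = 1; whole note = 16; sixteenth note = 1; whole note = 16; dotted eighth note = 3.
Altogether 4 + 1 + 16 + 1 + 16 + 3 = 41 sixteenth notes.

41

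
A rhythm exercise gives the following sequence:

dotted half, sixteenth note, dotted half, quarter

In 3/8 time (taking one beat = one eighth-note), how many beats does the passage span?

14.5

One eighth-note beat = 2 sixteenth notes.
Each duration in sixteenth notes: dotted half = 12; sixteenth note = 1; dotted half = 12; quarter = 4.
Total: 12 + 1 + 12 + 4 = 29.
29 ÷ 2 = 14.5 beats.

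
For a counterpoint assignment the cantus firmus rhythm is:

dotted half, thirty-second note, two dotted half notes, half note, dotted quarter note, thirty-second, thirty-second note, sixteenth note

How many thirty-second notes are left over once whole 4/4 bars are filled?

9

One bar of 4/4 = 32 thirty-second notes.
Express everything in thirty-second notes: dotted half = 24; thirty-second note = 1; dotted half note = 24; dotted half note = 24; half note = 16; dotted quarter note = 12; thirty-second = 1; thirty-second note = 1; sixteenth note = 2.
Altogether 24 + 1 + 24 + 24 + 16 + 12 + 1 + 1 + 2 = 105.
105 ÷ 32 = 3 complete bars with 9 thirty-second notes remaining.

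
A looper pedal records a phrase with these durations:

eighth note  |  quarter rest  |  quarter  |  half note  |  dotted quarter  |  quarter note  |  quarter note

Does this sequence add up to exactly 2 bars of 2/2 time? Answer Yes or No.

One bar of 2/2 = 8 eighth notes, so 2 bars = 16.
Express everything in eighth notes: eighth note = 1; quarter rest = 2; quarter = 2; half note = 4; dotted quarter = 3; quarter note = 2; quarter note = 2.
Adding: 1 + 2 + 2 + 4 + 3 + 2 + 2 = 16.
16 equals 16, so the answer is Yes.

Yes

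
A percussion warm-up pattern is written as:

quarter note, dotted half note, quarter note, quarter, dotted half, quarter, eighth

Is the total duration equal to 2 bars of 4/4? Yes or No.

One bar of 4/4 = 8 eighth notes, so 2 bars = 16.
Each duration in eighth notes: quarter note = 2; dotted half note = 6; quarter note = 2; quarter = 2; dotted half = 6; quarter = 2; eighth = 1.
Sum: 2 + 6 + 2 + 2 + 6 + 2 + 1 = 21.
21 exceeds 16, so the answer is No.

No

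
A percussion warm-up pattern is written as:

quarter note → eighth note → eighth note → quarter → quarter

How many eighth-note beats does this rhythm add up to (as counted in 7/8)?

One eighth-note beat = 2 sixteenth notes.
Working in sixteenth notes: quarter note = 4; eighth note = 2; eighth note = 2; quarter = 4; quarter = 4.
Sum: 4 + 2 + 2 + 4 + 4 = 16.
16 ÷ 2 = 8 beats.

8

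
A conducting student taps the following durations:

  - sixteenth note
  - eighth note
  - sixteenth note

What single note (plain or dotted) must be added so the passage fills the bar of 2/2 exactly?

The bar of 2/2 = 16 sixteenth notes.
Working in sixteenth notes: sixteenth note = 1; eighth note = 2; sixteenth note = 1.
Altogether 1 + 2 + 1 = 4.
Remaining: 16 − 4 = 12 sixteenth notes, which is a dotted half note.

dotted half note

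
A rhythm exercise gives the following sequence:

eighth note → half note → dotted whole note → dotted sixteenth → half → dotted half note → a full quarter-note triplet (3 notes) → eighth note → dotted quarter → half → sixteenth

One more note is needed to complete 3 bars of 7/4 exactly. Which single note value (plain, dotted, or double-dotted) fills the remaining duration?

3 bars of 7/4 = 168 thirty-second notes.
Express everything in thirty-second notes: eighth note = 4; half note = 16; dotted whole note = 48; dotted sixteenth = 3; half = 16; dotted half note = 24; a full quarter-note triplet (3 notes) (three triplet quarters span one half) = 16; eighth note = 4; dotted quarter = 12; half = 16; sixteenth = 2.
Total: 4 + 16 + 48 + 3 + 16 + 24 + 16 + 4 + 12 + 16 + 2 = 161.
Remaining: 168 − 161 = 7 thirty-second notes, which is a double-dotted eighth note.

double-dotted eighth note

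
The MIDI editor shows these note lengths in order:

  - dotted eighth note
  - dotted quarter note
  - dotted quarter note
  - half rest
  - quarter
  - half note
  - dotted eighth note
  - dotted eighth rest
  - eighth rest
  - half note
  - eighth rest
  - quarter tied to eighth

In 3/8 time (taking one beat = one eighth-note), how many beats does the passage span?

29.5

One eighth-note beat = 2 sixteenth notes.
Express everything in sixteenth notes: dotted eighth note = 3; dotted quarter note = 6; dotted quarter note = 6; half rest = 8; quarter = 4; half note = 8; dotted eighth note = 3; dotted eighth rest = 3; eighth rest = 2; half note = 8; eighth rest = 2; quarter tied to eighth (quarter + eighth) = 6.
Sum: 3 + 6 + 6 + 8 + 4 + 8 + 3 + 3 + 2 + 8 + 2 + 6 = 59.
59 ÷ 2 = 29.5 beats.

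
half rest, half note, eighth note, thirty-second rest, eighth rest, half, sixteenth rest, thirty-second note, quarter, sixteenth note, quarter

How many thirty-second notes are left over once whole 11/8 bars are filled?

One bar of 11/8 = 44 thirty-second notes.
Each duration in thirty-second notes: half rest = 16; half note = 16; eighth note = 4; thirty-second rest = 1; eighth rest = 4; half = 16; sixteenth rest = 2; thirty-second note = 1; quarter = 8; sixteenth note = 2; quarter = 8.
Adding: 16 + 16 + 4 + 1 + 4 + 16 + 2 + 1 + 8 + 2 + 8 = 78.
78 ÷ 44 = 1 complete bar with 34 thirty-second notes remaining.

34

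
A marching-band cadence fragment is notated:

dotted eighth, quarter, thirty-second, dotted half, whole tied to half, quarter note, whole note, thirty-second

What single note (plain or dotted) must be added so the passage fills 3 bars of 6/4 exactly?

half note

3 bars of 6/4 = 144 thirty-second notes.
Each duration in thirty-second notes: dotted eighth = 6; quarter = 8; thirty-second = 1; dotted half = 24; whole tied to half (whole + half) = 48; quarter note = 8; whole note = 32; thirty-second = 1.
Sum: 6 + 8 + 1 + 24 + 48 + 8 + 32 + 1 = 128.
Remaining: 144 − 128 = 16 thirty-second notes, which is a half note.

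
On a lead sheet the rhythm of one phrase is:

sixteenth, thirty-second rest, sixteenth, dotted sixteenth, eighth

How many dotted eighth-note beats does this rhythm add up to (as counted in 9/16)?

One dotted eighth-note beat = 6 thirty-second notes.
Working in thirty-second notes: sixteenth = 2; thirty-second rest = 1; sixteenth = 2; dotted sixteenth = 3; eighth = 4.
Altogether 2 + 1 + 2 + 3 + 4 = 12.
12 ÷ 6 = 2 beats.

2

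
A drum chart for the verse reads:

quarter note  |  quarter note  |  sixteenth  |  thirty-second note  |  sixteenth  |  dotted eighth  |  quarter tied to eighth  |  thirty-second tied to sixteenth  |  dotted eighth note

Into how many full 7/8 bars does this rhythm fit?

One bar of 7/8 = 28 thirty-second notes.
Express everything in thirty-second notes: quarter note = 8; quarter note = 8; sixteenth = 2; thirty-second note = 1; sixteenth = 2; dotted eighth = 6; quarter tied to eighth (quarter + eighth) = 12; thirty-second tied to sixteenth (thirty-second + sixteenth) = 3; dotted eighth note = 6.
Total: 8 + 8 + 2 + 1 + 2 + 6 + 12 + 3 + 6 = 48.
48 ÷ 28 = 1 complete bar with 20 left over.

1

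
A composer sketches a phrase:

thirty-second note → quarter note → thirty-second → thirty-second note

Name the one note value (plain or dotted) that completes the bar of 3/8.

The bar of 3/8 = 12 thirty-second notes.
Working in thirty-second notes: thirty-second note = 1; quarter note = 8; thirty-second = 1; thirty-second note = 1.
Adding: 1 + 8 + 1 + 1 = 11.
Remaining: 12 − 11 = 1 thirty-second note, which is a thirty-second note.

thirty-second note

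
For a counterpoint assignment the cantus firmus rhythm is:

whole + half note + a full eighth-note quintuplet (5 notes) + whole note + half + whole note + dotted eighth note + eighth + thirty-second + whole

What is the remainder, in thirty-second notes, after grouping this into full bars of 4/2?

One bar of 4/2 = 64 thirty-second notes.
In thirty-second notes: whole = 32; half note = 16; a full eighth-note quintuplet (5 notes) (five quintuplet eighths span one half) = 16; whole note = 32; half = 16; whole note = 32; dotted eighth note = 6; eighth = 4; thirty-second = 1; whole = 32.
Total: 32 + 16 + 16 + 32 + 16 + 32 + 6 + 4 + 1 + 32 = 187.
187 ÷ 64 = 2 complete bars with 59 thirty-second notes remaining.

59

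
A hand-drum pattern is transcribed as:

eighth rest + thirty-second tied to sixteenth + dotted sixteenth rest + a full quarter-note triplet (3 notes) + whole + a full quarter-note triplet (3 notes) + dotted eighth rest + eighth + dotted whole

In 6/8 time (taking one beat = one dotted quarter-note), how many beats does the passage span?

One dotted quarter-note beat = 12 thirty-second notes.
In thirty-second notes: eighth rest = 4; thirty-second tied to sixteenth (thirty-second + sixteenth) = 3; dotted sixteenth rest = 3; a full quarter-note triplet (3 notes) (three triplet quarters span one half) = 16; whole = 32; a full quarter-note triplet (3 notes) (three triplet quarters span one half) = 16; dotted eighth rest = 6; eighth = 4; dotted whole = 48.
Sum: 4 + 3 + 3 + 16 + 32 + 16 + 6 + 4 + 48 = 132.
132 ÷ 12 = 11 beats.

11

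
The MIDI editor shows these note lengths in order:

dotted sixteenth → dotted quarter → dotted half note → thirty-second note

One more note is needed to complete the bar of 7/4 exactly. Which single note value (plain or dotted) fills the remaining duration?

half note

The bar of 7/4 = 56 thirty-second notes.
Express everything in thirty-second notes: dotted sixteenth = 3; dotted quarter = 12; dotted half note = 24; thirty-second note = 1.
Sum: 3 + 12 + 24 + 1 = 40.
Remaining: 56 − 40 = 16 thirty-second notes, which is a half note.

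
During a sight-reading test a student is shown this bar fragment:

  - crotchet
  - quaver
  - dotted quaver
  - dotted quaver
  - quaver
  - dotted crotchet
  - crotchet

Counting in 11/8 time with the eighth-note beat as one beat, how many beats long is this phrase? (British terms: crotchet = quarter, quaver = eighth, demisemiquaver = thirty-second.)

12

One eighth-note beat = 2 sixteenth notes.
Each duration in sixteenth notes: crotchet = 4; quaver = 2; dotted quaver = 3; dotted quaver = 3; quaver = 2; dotted crotchet = 6; crotchet = 4.
Adding: 4 + 2 + 3 + 3 + 2 + 6 + 4 = 24.
24 ÷ 2 = 12 beats.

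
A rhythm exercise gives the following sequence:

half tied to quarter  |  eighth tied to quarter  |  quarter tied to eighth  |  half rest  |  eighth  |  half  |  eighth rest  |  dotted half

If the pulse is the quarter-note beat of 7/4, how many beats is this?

14

One quarter-note beat = 2 eighth notes.
Express everything in eighth notes: half tied to quarter (half + quarter) = 6; eighth tied to quarter (eighth + quarter) = 3; quarter tied to eighth (quarter + eighth) = 3; half rest = 4; eighth = 1; half = 4; eighth rest = 1; dotted half = 6.
Sum: 6 + 3 + 3 + 4 + 1 + 4 + 1 + 6 = 28.
28 ÷ 2 = 14 beats.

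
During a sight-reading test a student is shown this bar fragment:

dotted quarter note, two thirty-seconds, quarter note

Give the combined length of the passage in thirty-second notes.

22

Convert each value to thirty-second notes: dotted quarter note = 12; thirty-second = 1; thirty-second = 1; quarter note = 8.
Adding: 12 + 1 + 1 + 8 = 22 thirty-second notes.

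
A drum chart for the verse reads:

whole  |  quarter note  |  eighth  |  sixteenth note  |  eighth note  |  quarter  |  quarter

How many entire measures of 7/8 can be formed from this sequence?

One bar of 7/8 = 14 sixteenth notes.
In sixteenth notes: whole = 16; quarter note = 4; eighth = 2; sixteenth note = 1; eighth note = 2; quarter = 4; quarter = 4.
Sum: 16 + 4 + 2 + 1 + 2 + 4 + 4 = 33.
33 ÷ 14 = 2 complete bars with 5 left over.

2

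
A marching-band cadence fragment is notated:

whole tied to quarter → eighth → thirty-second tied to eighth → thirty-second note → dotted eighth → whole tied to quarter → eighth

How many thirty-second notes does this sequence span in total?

100

Each duration in thirty-second notes: whole tied to quarter (whole + quarter) = 40; eighth = 4; thirty-second tied to eighth (thirty-second + eighth) = 5; thirty-second note = 1; dotted eighth = 6; whole tied to quarter (whole + quarter) = 40; eighth = 4.
Altogether 40 + 4 + 5 + 1 + 6 + 40 + 4 = 100 thirty-second notes.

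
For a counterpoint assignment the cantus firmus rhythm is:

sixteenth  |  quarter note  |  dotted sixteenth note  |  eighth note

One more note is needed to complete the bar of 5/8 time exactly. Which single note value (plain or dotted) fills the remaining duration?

The bar of 5/8 = 20 thirty-second notes.
Working in thirty-second notes: sixteenth = 2; quarter note = 8; dotted sixteenth note = 3; eighth note = 4.
Total: 2 + 8 + 3 + 4 = 17.
Remaining: 20 − 17 = 3 thirty-second notes, which is a dotted sixteenth note.

dotted sixteenth note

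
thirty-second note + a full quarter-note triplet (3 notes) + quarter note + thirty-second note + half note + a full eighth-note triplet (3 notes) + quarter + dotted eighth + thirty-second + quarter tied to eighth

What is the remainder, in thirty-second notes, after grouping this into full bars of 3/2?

29

One bar of 3/2 = 48 thirty-second notes.
Working in thirty-second notes: thirty-second note = 1; a full quarter-note triplet (3 notes) (three triplet quarters span one half) = 16; quarter note = 8; thirty-second note = 1; half note = 16; a full eighth-note triplet (3 notes) (three triplet eighths span one quarter) = 8; quarter = 8; dotted eighth = 6; thirty-second = 1; quarter tied to eighth (quarter + eighth) = 12.
Altogether 1 + 16 + 8 + 1 + 16 + 8 + 8 + 6 + 1 + 12 = 77.
77 ÷ 48 = 1 complete bar with 29 thirty-second notes remaining.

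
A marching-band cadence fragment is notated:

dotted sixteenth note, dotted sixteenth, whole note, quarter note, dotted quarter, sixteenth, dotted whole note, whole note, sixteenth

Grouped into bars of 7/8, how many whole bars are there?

One bar of 7/8 = 28 thirty-second notes.
Convert each value to thirty-second notes: dotted sixteenth note = 3; dotted sixteenth = 3; whole note = 32; quarter note = 8; dotted quarter = 12; sixteenth = 2; dotted whole note = 48; whole note = 32; sixteenth = 2.
Altogether 3 + 3 + 32 + 8 + 12 + 2 + 48 + 32 + 2 = 142.
142 ÷ 28 = 5 complete bars with 2 left over.

5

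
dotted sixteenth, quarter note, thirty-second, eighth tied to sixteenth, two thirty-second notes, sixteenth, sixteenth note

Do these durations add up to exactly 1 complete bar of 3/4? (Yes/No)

One bar of 3/4 = 24 thirty-second notes.
Each duration in thirty-second notes: dotted sixteenth = 3; quarter note = 8; thirty-second = 1; eighth tied to sixteenth (eighth + sixteenth) = 6; thirty-second note = 1; thirty-second note = 1; sixteenth = 2; sixteenth note = 2.
Altogether 3 + 8 + 1 + 6 + 1 + 1 + 2 + 2 = 24.
24 equals 24, so the answer is Yes.

Yes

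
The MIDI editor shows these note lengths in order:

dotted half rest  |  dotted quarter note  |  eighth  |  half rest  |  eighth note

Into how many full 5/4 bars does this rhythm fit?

1

One bar of 5/4 = 10 eighth notes.
Working in eighth notes: dotted half rest = 6; dotted quarter note = 3; eighth = 1; half rest = 4; eighth note = 1.
Adding: 6 + 3 + 1 + 4 + 1 = 15.
15 ÷ 10 = 1 complete bar with 5 left over.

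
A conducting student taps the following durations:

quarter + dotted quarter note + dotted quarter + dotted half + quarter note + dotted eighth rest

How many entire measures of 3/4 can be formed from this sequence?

One bar of 3/4 = 12 sixteenth notes.
In sixteenth notes: quarter = 4; dotted quarter note = 6; dotted quarter = 6; dotted half = 12; quarter note = 4; dotted eighth rest = 3.
Sum: 4 + 6 + 6 + 12 + 4 + 3 = 35.
35 ÷ 12 = 2 complete bars with 11 left over.

2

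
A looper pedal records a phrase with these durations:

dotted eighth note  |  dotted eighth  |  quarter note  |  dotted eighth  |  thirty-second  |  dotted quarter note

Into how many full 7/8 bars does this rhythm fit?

One bar of 7/8 = 28 thirty-second notes.
Convert each value to thirty-second notes: dotted eighth note = 6; dotted eighth = 6; quarter note = 8; dotted eighth = 6; thirty-second = 1; dotted quarter note = 12.
Total: 6 + 6 + 8 + 6 + 1 + 12 = 39.
39 ÷ 28 = 1 complete bar with 11 left over.

1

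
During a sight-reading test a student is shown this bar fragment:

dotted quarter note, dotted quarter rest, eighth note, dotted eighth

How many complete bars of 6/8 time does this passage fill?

1

One bar of 6/8 = 12 sixteenth notes.
Convert each value to sixteenth notes: dotted quarter note = 6; dotted quarter rest = 6; eighth note = 2; dotted eighth = 3.
Altogether 6 + 6 + 2 + 3 = 17.
17 ÷ 12 = 1 complete bar with 5 left over.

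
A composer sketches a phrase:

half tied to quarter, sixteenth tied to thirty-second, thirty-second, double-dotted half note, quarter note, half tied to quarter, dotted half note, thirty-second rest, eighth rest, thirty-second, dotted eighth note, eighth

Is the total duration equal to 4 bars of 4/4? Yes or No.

One bar of 4/4 = 32 thirty-second notes, so 4 bars = 128.
Working in thirty-second notes: half tied to quarter (half + quarter) = 24; sixteenth tied to thirty-second (sixteenth + thirty-second) = 3; thirty-second = 1; double-dotted half note = 28; quarter note = 8; half tied to quarter (half + quarter) = 24; dotted half note = 24; thirty-second rest = 1; eighth rest = 4; thirty-second = 1; dotted eighth note = 6; eighth = 4.
Altogether 24 + 3 + 1 + 28 + 8 + 24 + 24 + 1 + 4 + 1 + 6 + 4 = 128.
128 equals 128, so the answer is Yes.

Yes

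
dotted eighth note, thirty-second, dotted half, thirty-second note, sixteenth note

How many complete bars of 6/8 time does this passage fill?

1

One bar of 6/8 = 24 thirty-second notes.
Each duration in thirty-second notes: dotted eighth note = 6; thirty-second = 1; dotted half = 24; thirty-second note = 1; sixteenth note = 2.
Sum: 6 + 1 + 24 + 1 + 2 = 34.
34 ÷ 24 = 1 complete bar with 10 left over.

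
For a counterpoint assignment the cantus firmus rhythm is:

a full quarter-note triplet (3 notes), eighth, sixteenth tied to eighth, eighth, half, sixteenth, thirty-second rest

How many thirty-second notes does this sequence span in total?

Working in thirty-second notes: a full quarter-note triplet (3 notes) (three triplet quarters span one half) = 16; eighth = 4; sixteenth tied to eighth (sixteenth + eighth) = 6; eighth = 4; half = 16; sixteenth = 2; thirty-second rest = 1.
Total: 16 + 4 + 6 + 4 + 16 + 2 + 1 = 49 thirty-second notes.

49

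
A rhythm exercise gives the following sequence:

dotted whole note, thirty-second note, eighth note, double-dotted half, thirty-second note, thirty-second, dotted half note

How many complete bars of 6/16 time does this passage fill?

8

One bar of 6/16 = 12 thirty-second notes.
Working in thirty-second notes: dotted whole note = 48; thirty-second note = 1; eighth note = 4; double-dotted half = 28; thirty-second note = 1; thirty-second = 1; dotted half note = 24.
Adding: 48 + 1 + 4 + 28 + 1 + 1 + 24 = 107.
107 ÷ 12 = 8 complete bars with 11 left over.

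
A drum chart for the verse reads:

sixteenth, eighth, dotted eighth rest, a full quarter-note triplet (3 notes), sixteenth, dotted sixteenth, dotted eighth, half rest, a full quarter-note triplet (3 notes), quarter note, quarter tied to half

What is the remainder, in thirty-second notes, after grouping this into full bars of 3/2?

7

One bar of 3/2 = 48 thirty-second notes.
Each duration in thirty-second notes: sixteenth = 2; eighth = 4; dotted eighth rest = 6; a full quarter-note triplet (3 notes) (three triplet quarters span one half) = 16; sixteenth = 2; dotted sixteenth = 3; dotted eighth = 6; half rest = 16; a full quarter-note triplet (3 notes) (three triplet quarters span one half) = 16; quarter note = 8; quarter tied to half (quarter + half) = 24.
Sum: 2 + 4 + 6 + 16 + 2 + 3 + 6 + 16 + 16 + 8 + 24 = 103.
103 ÷ 48 = 2 complete bars with 7 thirty-second notes remaining.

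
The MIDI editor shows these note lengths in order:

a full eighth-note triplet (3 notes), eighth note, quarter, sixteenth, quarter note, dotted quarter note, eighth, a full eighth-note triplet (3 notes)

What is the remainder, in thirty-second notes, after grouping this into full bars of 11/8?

10

One bar of 11/8 = 22 sixteenth notes.
Each duration in sixteenth notes: a full eighth-note triplet (3 notes) (three triplet eighths span one quarter) = 4; eighth note = 2; quarter = 4; sixteenth = 1; quarter note = 4; dotted quarter note = 6; eighth = 2; a full eighth-note triplet (3 notes) (three triplet eighths span one quarter) = 4.
Total: 4 + 2 + 4 + 1 + 4 + 6 + 2 + 4 = 27.
27 ÷ 22 = 1 complete bar with 5 sixteenth notes remaining = 10 thirty-second notes.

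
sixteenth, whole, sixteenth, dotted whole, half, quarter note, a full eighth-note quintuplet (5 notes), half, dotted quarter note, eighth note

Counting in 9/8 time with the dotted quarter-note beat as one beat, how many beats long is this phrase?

One dotted quarter-note beat = 6 sixteenth notes.
Working in sixteenth notes: sixteenth = 1; whole = 16; sixteenth = 1; dotted whole = 24; half = 8; quarter note = 4; a full eighth-note quintuplet (5 notes) (five quintuplet eighths span one half) = 8; half = 8; dotted quarter note = 6; eighth note = 2.
Total: 1 + 16 + 1 + 24 + 8 + 4 + 8 + 8 + 6 + 2 = 78.
78 ÷ 6 = 13 beats.

13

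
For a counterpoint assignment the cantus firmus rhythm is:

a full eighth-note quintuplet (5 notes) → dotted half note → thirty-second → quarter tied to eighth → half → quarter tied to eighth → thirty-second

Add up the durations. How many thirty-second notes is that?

82

Express everything in thirty-second notes: a full eighth-note quintuplet (5 notes) (five quintuplet eighths span one half) = 16; dotted half note = 24; thirty-second = 1; quarter tied to eighth (quarter + eighth) = 12; half = 16; quarter tied to eighth (quarter + eighth) = 12; thirty-second = 1.
Sum: 16 + 24 + 1 + 12 + 16 + 12 + 1 = 82 thirty-second notes.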